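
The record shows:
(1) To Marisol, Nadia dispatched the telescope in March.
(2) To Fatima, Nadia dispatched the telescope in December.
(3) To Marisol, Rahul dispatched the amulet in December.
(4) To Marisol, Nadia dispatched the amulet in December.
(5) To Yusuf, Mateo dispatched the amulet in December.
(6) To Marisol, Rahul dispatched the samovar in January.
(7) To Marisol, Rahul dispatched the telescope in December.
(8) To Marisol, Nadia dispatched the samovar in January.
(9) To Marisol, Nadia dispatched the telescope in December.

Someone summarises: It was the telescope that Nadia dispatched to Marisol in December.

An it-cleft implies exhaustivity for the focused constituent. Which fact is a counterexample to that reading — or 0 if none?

4

The cleft puts "the telescope" in focus and presupposes the open proposition with Nadia as agent and Marisol as recipient and in December as setting.
The exhaustive reading says no other thing fits that background.
Fact (4) shares the background but with thing = the amulet; exhaustivity is violated.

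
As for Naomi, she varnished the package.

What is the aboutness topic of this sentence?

Naomi

The construction explicitly marks "Naomi" as what the sentence is about — the topic.
The remainder of the clause is the comment (what is said about the topic).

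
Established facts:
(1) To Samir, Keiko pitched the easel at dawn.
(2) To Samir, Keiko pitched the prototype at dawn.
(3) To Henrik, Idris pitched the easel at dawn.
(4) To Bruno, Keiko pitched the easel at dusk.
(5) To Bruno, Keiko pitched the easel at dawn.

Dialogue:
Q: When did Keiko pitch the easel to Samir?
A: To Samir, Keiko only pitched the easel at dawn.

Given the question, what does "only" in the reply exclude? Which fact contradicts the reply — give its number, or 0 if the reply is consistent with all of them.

0

The question "When did ...?" targets the setting, so in the reply the focus falls on "at dawn".
So "only" ranges over settings; the rest (Keiko as agent and the easel as thing and Samir as recipient) is presupposed.
No fact keeps Keiko as agent and the easel as thing and Samir as recipient while changing the setting; every other fact differs on something backgrounded. The reply stands.
(Fact (5) would refute a reading with focus on the recipient — but that is not what the question asks.)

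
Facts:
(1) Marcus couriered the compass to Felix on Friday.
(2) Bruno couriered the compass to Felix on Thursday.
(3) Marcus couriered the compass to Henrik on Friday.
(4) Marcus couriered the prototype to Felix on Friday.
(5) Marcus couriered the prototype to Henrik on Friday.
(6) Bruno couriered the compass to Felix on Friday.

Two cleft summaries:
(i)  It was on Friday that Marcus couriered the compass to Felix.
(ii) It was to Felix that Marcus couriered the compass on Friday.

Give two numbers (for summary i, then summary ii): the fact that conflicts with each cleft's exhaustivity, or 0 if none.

0, 3

Summary (i) focuses "on Friday" (the setting); background agent = Marcus, thing = the compass, recipient = Felix. No fact matches that background with a different setting, so 0.
Summary (ii) focuses "Felix" (the recipient); background agent = Marcus, thing = the compass, setting = on Friday. Fact (3) matches that background with recipient = Henrik — refutes (ii).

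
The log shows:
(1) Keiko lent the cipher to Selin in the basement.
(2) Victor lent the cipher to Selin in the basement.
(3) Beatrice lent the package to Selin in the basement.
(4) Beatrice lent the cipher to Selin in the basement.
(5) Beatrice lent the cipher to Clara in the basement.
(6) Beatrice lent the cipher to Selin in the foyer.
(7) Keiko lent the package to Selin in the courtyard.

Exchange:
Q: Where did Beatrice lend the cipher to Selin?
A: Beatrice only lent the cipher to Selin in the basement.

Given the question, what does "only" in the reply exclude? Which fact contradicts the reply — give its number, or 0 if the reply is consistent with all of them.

6

The question "Where did ...?" targets the setting, so in the reply the focus falls on "in the basement".
So "only" ranges over settings; the rest (Beatrice as agent and the cipher as thing and Selin as recipient) is presupposed.
Fact (6) keeps Beatrice as agent and the cipher as thing and Selin as recipient but has setting = in the foyer; that refutes the reply.
(Fact (5) would refute a reading with focus on the recipient — but that is not what the question asks.)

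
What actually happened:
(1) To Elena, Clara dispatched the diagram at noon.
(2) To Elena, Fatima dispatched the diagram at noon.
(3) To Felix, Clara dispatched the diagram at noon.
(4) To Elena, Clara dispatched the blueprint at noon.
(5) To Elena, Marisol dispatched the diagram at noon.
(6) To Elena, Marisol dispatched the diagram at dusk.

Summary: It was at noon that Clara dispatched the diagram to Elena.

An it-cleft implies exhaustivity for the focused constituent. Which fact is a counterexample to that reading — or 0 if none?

The cleft puts "at noon" in focus and presupposes the open proposition with Clara as agent and the diagram as thing and Elena as recipient.
Exhaustivity: at noon is the only setting satisfying that background.
No listed fact matches the background with a different setting. Exhaustivity holds.

0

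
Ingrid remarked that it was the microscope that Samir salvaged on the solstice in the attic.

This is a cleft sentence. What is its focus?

the microscope

In an it-cleft "It was X that/who ...", the clefted constituent X is the focus; the that/who-clause expresses the presupposed open proposition.
Here the focus is "the microscope". The backgrounded (presupposed) material includes "Samir", "in the attic" and "on the solstice".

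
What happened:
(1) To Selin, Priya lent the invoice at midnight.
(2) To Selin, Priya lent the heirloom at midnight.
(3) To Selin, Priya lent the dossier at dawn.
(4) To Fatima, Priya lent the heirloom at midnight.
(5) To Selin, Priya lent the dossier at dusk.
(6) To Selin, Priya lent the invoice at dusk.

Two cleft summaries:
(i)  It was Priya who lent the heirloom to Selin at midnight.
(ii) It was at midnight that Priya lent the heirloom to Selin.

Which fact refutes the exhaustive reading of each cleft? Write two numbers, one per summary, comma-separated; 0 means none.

0, 0

(i): focus "Priya". No fact shares the heirloom as thing and Selin as recipient and at midnight as setting with a different agent. 0.
(ii): focus "at midnight". No fact shares Priya as agent and the heirloom as thing and Selin as recipient with a different setting. 0.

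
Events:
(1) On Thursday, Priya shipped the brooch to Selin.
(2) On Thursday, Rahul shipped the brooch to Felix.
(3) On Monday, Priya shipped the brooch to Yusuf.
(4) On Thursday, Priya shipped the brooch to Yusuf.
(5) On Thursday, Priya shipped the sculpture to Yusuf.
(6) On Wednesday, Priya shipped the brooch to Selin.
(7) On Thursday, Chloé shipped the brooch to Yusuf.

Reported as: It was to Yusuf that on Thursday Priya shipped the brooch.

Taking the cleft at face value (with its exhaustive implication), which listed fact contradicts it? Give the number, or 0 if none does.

1

The cleft puts "Yusuf" in focus and presupposes the open proposition with Priya as agent and the brooch as thing and on Thursday as setting.
Exhaustivity: Yusuf is the only recipient satisfying that background.
Fact (1) shares the background but with recipient = Selin; exhaustivity is violated.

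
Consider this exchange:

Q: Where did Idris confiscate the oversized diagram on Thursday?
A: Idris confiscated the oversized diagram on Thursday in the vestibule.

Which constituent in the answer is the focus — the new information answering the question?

The wh-word "where" asks about the location.
In the answer, "Idris", "the oversized diagram" and "on Thursday" are given — repeated from the question.
The constituent filling the location gap is "in the vestibule"; that is the focus and would carry nuclear stress.

in the vestibule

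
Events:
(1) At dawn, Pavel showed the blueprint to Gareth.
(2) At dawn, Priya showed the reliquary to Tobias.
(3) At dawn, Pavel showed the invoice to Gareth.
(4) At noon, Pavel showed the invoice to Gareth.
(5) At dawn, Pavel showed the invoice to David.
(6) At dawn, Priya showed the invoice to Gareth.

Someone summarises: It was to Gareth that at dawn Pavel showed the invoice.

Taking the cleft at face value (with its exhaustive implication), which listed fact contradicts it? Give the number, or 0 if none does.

5

The cleft puts "Gareth" in focus and presupposes the open proposition with agent = Pavel, thing = the invoice, setting = at dawn.
Exhaustivity: Gareth is the only recipient satisfying that background.
Fact (5) shares the background but with recipient = David; exhaustivity is violated.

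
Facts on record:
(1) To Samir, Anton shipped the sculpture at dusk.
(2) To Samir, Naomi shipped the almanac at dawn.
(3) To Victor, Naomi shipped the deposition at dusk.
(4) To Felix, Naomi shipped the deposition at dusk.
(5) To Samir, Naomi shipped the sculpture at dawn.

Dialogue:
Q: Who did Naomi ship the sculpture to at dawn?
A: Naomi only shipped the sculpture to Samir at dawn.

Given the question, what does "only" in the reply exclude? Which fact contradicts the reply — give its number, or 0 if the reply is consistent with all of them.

The question "Who did ... to ...?" targets the recipient, so in the reply the focus falls on "Samir".
"Only" then excludes alternative recipients while the background — same agent, thing, setting (Naomi / the sculpture / at dawn) — is held fixed.
No listed fact shares that background with another recipient. Nothing contradicts the reply.
(Fact (2) would refute a reading with focus on the thing — but that is not what the question asks.)

0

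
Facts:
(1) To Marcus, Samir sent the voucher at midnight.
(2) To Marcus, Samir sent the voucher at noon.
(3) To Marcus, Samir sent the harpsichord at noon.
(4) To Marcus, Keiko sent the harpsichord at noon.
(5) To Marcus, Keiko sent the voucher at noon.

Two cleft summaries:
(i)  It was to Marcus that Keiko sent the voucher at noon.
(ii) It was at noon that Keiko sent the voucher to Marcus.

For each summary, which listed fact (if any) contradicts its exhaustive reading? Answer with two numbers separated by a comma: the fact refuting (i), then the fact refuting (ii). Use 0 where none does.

0, 0

Summary (i) focuses "Marcus" (the recipient); background agent = Keiko, thing = the voucher, setting = at noon. No fact matches that background with a different recipient, so 0.
Summary (ii) focuses "at noon" (the setting); background agent = Keiko, thing = the voucher, recipient = Marcus. No fact matches that background with a different setting, so 0.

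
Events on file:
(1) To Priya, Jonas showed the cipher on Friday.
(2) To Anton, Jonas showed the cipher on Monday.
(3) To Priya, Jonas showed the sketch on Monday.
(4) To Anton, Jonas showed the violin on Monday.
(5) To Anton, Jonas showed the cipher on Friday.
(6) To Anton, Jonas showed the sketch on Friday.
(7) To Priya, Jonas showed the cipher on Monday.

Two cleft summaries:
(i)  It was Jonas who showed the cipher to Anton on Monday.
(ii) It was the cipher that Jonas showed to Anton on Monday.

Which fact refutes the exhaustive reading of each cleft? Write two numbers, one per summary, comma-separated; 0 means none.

Summary (i) focuses "Jonas" (the agent); background same thing, recipient, setting (the cipher / Anton / on Monday). No fact matches that background with a different agent, so 0.
Summary (ii) focuses "the cipher" (the thing); background same agent, recipient, setting (Jonas / Anton / on Monday). Fact (4) matches that background with thing = the violin — refutes (ii).

0, 4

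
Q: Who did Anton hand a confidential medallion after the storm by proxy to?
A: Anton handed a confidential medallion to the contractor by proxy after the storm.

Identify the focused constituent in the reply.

to the contractor

The wh-word "who" asks about the recipient.
In the answer, "Anton", "a confidential medallion", "by proxy" and "after the storm" are given — repeated from the question.
The constituent filling the recipient gap is "to the contractor"; that is the focus and would carry nuclear stress.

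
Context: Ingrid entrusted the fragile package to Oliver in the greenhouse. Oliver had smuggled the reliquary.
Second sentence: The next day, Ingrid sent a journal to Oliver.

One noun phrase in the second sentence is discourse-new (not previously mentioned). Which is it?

"Ingrid" and "Oliver" in the second sentence are given — already mentioned in the context.
"a journal" has no antecedent in the context; it is discourse-new (the indefinite article also signals a new referent).

a journal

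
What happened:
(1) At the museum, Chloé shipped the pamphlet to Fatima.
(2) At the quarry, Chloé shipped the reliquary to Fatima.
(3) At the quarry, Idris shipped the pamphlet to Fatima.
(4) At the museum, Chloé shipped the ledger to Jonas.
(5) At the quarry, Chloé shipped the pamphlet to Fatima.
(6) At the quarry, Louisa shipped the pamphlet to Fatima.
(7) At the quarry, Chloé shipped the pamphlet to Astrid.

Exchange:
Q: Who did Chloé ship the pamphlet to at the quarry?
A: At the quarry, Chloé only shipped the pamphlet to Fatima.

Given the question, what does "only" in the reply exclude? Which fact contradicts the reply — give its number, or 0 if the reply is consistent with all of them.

Answering "Who did ... to ...?" puts focus on the recipient — here, "Fatima".
So "only" ranges over recipients; the rest (agent = Chloé, thing = the pamphlet, setting = at the quarry) is presupposed.
Fact (7) keeps agent = Chloé, thing = the pamphlet, setting = at the quarry but has recipient = Astrid; that refutes the reply.
(Fact (2) would refute a reading with focus on the thing — but that is not what the question asks.)

7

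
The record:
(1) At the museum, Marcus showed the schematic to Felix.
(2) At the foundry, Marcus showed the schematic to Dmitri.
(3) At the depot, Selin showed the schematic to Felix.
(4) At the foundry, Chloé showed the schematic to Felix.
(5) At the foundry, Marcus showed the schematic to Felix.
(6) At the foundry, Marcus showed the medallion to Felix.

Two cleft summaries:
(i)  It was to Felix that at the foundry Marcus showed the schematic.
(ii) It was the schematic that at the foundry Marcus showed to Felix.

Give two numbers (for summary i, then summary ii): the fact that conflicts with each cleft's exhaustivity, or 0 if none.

Summary (i) focuses "Felix" (the recipient); background Marcus as agent and the schematic as thing and at the foundry as setting. Fact (2) matches that background with recipient = Dmitri — refutes (i).
Summary (ii) focuses "the schematic" (the thing); background Marcus as agent and Felix as recipient and at the foundry as setting. Fact (6) matches that background with thing = the medallion — refutes (ii).

2, 6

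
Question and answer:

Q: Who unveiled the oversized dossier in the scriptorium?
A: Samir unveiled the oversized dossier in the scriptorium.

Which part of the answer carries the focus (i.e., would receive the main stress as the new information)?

Samir

The wh-word "who" asks about the subject (agent).
In the answer, "the oversized dossier" and "in the scriptorium" are given — repeated from the question.
The constituent filling the subject (agent) gap is "Samir"; that is the focus and would carry nuclear stress.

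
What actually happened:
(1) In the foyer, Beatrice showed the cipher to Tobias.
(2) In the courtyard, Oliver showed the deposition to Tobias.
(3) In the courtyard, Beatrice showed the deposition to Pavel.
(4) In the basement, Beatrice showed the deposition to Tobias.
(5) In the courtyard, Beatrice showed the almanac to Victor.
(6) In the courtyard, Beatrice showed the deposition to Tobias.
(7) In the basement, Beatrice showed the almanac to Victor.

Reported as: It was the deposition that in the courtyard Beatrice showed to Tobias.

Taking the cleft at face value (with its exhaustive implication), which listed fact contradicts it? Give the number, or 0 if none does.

Focus of the cleft: "the deposition" (the thing). Presupposed background: Beatrice as agent and Tobias as recipient and in the courtyard as setting.
Exhaustivity: the deposition is the only thing satisfying that background.
No listed fact matches the background with a different thing. Exhaustivity holds.

0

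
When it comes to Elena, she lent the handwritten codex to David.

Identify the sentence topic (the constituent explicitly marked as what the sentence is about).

The construction explicitly marks "Elena" as what the sentence is about — the topic.
The remainder of the clause is the comment (what is said about the topic).

Elena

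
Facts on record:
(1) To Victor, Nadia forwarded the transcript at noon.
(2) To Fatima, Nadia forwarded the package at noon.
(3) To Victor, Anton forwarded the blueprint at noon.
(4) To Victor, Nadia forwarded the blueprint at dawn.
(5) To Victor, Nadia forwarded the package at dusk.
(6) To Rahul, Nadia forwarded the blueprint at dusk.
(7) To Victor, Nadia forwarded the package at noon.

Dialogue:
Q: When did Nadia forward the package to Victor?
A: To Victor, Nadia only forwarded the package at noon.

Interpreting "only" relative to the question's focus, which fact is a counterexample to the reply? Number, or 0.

Answering "When did ...?" puts focus on the setting — here, "at noon".
"Only" then excludes alternative settings while the background — agent = Nadia, thing = the package, recipient = Victor — is held fixed.
Fact (5) shares the background with a different setting (at dusk) — counterexample.
(Fact (1) would refute a reading with focus on the thing — but that is not what the question asks.)

5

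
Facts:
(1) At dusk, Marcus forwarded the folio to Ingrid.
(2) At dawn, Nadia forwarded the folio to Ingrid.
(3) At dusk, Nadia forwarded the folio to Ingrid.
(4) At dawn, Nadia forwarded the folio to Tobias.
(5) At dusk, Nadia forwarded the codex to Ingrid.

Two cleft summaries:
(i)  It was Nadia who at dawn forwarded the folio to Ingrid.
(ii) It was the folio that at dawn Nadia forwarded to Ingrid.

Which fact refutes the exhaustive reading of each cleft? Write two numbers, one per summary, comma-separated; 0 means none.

(i): focus "Nadia". No fact shares same thing, recipient, setting (the folio / Ingrid / at dawn) with a different agent. 0.
(ii): focus "the folio". No fact shares same agent, recipient, setting (Nadia / Ingrid / at dawn) with a different thing. 0.

0, 0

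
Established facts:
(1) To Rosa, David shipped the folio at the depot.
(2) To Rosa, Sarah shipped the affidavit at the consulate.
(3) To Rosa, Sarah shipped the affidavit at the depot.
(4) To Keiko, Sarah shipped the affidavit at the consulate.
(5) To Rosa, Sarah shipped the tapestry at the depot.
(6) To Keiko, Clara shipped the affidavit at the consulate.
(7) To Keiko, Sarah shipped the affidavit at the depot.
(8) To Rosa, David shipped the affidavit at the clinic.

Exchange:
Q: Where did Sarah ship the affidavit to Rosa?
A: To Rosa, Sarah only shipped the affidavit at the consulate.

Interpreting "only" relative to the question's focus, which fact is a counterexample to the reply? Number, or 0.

The question "Where did ...?" targets the setting, so in the reply the focus falls on "at the consulate".
So "only" ranges over settings; the rest (same agent, thing, recipient (Sarah / the affidavit / Rosa)) is presupposed.
Fact (3) shares the background with a different setting (at the depot) — counterexample.
(Fact (4) would refute a reading with focus on the recipient — but that is not what the question asks.)

3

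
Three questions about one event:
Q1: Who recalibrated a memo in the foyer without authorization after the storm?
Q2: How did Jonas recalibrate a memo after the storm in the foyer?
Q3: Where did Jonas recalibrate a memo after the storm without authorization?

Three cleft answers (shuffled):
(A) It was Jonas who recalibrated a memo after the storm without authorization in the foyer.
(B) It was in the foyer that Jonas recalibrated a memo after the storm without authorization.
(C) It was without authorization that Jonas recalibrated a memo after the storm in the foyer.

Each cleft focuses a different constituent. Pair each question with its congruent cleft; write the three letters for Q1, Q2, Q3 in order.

Q1 asks about the subject (agent); cleft (A) focuses "Jonas", which is the subject (agent) — so Q1 → A.
Q2 asks about the manner; cleft (C) focuses "without authorization", which is the manner — so Q2 → C.
Q3 asks about the location; cleft (B) focuses "in the foyer", which is the location — so Q3 → B.
Mapping: Q1→A, Q2→C, Q3→B.

ACB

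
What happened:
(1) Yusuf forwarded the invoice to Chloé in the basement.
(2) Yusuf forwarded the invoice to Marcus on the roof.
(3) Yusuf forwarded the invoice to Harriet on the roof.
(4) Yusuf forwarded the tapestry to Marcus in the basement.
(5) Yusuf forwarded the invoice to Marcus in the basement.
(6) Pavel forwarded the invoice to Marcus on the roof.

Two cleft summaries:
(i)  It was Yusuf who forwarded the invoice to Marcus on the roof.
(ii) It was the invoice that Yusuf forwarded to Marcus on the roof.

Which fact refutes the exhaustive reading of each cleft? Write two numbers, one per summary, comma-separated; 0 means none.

6, 0

(i): focus "Yusuf". Looking for same thing, recipient, setting (the invoice / Marcus / on the roof) with some other agent — fact (6) has Pavel there. Refuted.
(ii): focus "the invoice". No fact shares same agent, recipient, setting (Yusuf / Marcus / on the roof) with a different thing. 0.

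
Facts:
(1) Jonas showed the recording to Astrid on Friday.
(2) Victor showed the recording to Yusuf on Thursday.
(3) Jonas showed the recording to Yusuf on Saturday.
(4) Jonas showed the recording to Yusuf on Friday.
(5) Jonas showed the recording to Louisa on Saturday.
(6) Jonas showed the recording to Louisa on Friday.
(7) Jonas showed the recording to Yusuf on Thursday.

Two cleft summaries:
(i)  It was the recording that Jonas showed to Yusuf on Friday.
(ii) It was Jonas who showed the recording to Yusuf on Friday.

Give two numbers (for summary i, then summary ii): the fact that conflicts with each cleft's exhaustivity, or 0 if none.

0, 0

(i): focus "the recording". No fact shares agent = Jonas, recipient = Yusuf, setting = on Friday with a different thing. 0.
(ii): focus "Jonas". No fact shares thing = the recording, recipient = Yusuf, setting = on Friday with a different agent. 0.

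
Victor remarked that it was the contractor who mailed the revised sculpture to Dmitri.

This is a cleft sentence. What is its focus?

In an it-cleft "It was X that/who ...", the clefted constituent X is the focus; the that/who-clause expresses the presupposed open proposition.
Here the focus is "the contractor". The backgrounded (presupposed) material includes "the revised sculpture" and "to Dmitri".

the contractor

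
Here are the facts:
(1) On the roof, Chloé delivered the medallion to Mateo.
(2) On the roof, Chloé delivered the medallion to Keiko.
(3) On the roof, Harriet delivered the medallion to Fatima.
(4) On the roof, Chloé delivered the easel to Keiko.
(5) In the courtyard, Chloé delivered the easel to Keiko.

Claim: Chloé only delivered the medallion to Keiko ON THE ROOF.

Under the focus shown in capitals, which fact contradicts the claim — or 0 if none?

0

The capitals mark "on the roof" as focus. So "only" rules out other settings, with the rest (same agent, thing, recipient (Chloé / the medallion / Keiko)) as background.
Every other fact changes something in the background, not just the setting. Nothing refutes the claim.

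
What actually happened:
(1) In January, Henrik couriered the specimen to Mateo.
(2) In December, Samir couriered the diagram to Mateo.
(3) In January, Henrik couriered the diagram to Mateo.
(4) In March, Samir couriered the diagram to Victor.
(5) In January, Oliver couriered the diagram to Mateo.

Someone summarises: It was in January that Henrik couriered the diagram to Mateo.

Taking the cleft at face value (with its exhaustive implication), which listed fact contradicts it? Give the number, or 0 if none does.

0

The cleft puts "in January" in focus and presupposes the open proposition with agent = Henrik, thing = the diagram, recipient = Mateo.
Exhaustivity: in January is the only setting satisfying that background.
No listed fact matches the background with a different setting. Exhaustivity holds.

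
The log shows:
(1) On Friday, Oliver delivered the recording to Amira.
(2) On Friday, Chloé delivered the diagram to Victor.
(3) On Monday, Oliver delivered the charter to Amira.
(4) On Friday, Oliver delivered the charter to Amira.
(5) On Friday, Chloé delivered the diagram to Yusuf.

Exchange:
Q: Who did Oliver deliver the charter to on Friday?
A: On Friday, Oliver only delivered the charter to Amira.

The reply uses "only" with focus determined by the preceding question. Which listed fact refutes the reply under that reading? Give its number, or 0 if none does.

The question "Who did ... to ...?" targets the recipient, so in the reply the focus falls on "Amira".
"Only" then excludes alternative recipients while the background — Oliver as agent and the charter as thing and on Friday as setting — is held fixed.
No listed fact shares that background with another recipient. Nothing contradicts the reply.
(Fact (3) would refute a reading with focus on the setting — but that is not what the question asks.)

0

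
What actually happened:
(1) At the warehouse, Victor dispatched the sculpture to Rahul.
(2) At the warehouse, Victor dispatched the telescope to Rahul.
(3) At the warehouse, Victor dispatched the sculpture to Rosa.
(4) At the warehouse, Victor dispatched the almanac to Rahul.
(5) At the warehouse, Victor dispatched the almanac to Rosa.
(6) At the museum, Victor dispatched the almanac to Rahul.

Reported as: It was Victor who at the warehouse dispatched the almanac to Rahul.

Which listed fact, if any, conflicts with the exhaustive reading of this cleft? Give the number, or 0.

0

Focus of the cleft: "Victor" (the agent). Presupposed background: thing = the almanac, recipient = Rahul, setting = at the warehouse.
Exhaustivity: Victor is the only agent satisfying that background.
No listed fact matches the background with a different agent. Exhaustivity holds.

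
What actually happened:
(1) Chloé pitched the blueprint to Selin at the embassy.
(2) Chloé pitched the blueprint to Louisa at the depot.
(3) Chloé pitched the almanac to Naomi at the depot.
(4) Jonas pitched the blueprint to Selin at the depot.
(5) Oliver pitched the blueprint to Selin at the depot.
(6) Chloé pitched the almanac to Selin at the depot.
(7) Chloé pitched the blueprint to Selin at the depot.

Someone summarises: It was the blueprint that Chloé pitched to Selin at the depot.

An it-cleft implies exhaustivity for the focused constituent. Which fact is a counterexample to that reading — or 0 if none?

Focus of the cleft: "the blueprint" (the thing). Presupposed background: same agent, recipient, setting (Chloé / Selin / at the depot).
The exhaustive reading says no other thing fits that background.
But fact (6) also has same agent, recipient, setting (Chloé / Selin / at the depot), with thing = the almanac — so the exhaustive reading fails.

6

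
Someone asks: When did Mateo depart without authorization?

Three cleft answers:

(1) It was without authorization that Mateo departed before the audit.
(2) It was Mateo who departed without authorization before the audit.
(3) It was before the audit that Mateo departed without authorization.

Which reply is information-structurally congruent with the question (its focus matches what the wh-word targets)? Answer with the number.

The question word "when" targets the time.
Option (1) clefts "without authorization" — the manner, not what was asked.
Option (2) clefts "Mateo" — the subject (agent), not what was asked.
Option (3) clefts "before the audit" — that matches what the question asks about.
So the congruent reply is (3).

3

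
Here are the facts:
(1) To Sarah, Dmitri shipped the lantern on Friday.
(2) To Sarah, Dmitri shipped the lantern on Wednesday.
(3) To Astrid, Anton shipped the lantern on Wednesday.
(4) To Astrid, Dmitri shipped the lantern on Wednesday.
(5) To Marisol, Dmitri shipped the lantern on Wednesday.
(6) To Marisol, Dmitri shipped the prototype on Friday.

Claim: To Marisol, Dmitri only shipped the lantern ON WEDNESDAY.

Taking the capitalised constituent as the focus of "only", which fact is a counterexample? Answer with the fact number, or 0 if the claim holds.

The capitals mark "on Wednesday" as focus. So "only" rules out other settings, with the rest (Dmitri as agent and the lantern as thing and Marisol as recipient) as background.
No fact matches Dmitri as agent and the lantern as thing and Marisol as recipient with a different setting — every other fact differs on at least one backgrounded slot. So no fact refutes it.

0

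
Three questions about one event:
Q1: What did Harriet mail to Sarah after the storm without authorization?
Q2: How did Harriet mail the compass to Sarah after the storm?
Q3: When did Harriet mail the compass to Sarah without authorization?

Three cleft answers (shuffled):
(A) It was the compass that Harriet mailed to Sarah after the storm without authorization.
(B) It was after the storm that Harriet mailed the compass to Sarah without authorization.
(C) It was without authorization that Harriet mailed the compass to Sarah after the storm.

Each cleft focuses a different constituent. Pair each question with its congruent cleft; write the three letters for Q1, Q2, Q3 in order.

ACB

Q1 asks about the direct object; cleft (A) focuses "the compass", which is the direct object — so Q1 → A.
Q2 asks about the manner; cleft (C) focuses "without authorization", which is the manner — so Q2 → C.
Q3 asks about the time; cleft (B) focuses "after the storm", which is the time — so Q3 → B.
Mapping: Q1→A, Q2→C, Q3→B.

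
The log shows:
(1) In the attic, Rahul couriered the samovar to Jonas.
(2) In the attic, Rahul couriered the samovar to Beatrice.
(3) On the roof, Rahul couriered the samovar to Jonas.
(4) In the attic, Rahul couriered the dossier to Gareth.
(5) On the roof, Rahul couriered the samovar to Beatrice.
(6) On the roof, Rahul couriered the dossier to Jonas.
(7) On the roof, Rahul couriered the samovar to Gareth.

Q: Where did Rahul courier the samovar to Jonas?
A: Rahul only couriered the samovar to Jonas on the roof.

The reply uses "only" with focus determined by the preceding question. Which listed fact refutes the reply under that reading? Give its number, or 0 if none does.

1

Answering "Where did ...?" puts focus on the setting — here, "on the roof".
So "only" ranges over settings; the rest (agent = Rahul, thing = the samovar, recipient = Jonas) is presupposed.
Fact (1) keeps agent = Rahul, thing = the samovar, recipient = Jonas but has setting = in the attic; that refutes the reply.
(Fact (5) would refute a reading with focus on the recipient — but that is not what the question asks.)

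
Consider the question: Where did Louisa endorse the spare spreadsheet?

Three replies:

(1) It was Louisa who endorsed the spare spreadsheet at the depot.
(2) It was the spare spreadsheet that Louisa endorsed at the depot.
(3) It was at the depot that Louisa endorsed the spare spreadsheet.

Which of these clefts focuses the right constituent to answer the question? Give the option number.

3

The question word "where" targets the location.
Option (1) clefts "Louisa" — the subject (agent), not what was asked.
Option (2) clefts "the spare spreadsheet" — the direct object, not what was asked.
Option (3) clefts "at the depot" — that matches what the question asks about.
So the congruent reply is (3).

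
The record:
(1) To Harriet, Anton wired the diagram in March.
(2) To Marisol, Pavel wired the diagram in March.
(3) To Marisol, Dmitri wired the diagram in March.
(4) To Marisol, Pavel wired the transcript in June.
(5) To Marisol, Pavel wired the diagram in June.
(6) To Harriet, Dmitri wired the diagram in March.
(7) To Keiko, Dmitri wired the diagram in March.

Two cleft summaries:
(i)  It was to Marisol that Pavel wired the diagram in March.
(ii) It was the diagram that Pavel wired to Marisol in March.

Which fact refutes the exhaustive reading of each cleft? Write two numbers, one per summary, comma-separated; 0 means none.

0, 0

Summary (i) focuses "Marisol" (the recipient); background same agent, thing, setting (Pavel / the diagram / in March). No fact matches that background with a different recipient, so 0.
Summary (ii) focuses "the diagram" (the thing); background same agent, recipient, setting (Pavel / Marisol / in March). No fact matches that background with a different thing, so 0.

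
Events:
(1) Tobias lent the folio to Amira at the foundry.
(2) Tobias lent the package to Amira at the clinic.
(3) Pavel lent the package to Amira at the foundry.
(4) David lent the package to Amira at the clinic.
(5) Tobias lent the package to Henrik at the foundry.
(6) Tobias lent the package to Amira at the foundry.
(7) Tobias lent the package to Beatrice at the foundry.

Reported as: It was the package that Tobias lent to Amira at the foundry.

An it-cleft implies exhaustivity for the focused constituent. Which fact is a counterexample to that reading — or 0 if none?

The cleft puts "the package" in focus and presupposes the open proposition with agent = Tobias, recipient = Amira, setting = at the foundry.
Exhaustivity: the package is the only thing satisfying that background.
But fact (1) also has agent = Tobias, recipient = Amira, setting = at the foundry, with thing = the folio — so the exhaustive reading fails.

1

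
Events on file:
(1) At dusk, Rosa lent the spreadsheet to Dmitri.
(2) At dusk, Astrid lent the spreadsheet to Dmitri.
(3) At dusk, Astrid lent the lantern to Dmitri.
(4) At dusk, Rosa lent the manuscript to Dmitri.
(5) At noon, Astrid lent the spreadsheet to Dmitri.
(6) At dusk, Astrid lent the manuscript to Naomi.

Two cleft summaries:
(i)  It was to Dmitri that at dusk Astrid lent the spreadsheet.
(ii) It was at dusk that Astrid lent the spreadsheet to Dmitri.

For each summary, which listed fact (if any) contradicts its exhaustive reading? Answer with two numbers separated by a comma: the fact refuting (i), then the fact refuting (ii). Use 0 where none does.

0, 5

(i): focus "Dmitri". No fact shares Astrid as agent and the spreadsheet as thing and at dusk as setting with a different recipient. 0.
(ii): focus "at dusk". Looking for Astrid as agent and the spreadsheet as thing and Dmitri as recipient with some other setting — fact (5) has at noon there. Refuted.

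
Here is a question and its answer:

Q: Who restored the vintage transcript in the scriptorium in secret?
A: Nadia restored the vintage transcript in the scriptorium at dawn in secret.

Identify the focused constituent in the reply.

Nadia

The wh-word "who" asks about the subject (agent).
In the answer, "the vintage transcript", "in secret" and "in the scriptorium" are given — repeated from the question.
"at dawn" is also new, but it specifies the time, which is not what the question asks about — so it is not the focus.
The constituent filling the subject (agent) gap is "Nadia"; that is the focus.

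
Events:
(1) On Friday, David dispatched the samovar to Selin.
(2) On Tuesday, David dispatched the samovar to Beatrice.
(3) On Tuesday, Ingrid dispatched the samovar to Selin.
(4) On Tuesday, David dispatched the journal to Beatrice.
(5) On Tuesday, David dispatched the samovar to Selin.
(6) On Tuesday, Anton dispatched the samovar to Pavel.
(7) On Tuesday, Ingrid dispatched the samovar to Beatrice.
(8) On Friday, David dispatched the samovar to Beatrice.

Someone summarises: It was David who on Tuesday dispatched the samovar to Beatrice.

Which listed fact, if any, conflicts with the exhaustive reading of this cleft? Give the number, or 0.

The cleft puts "David" in focus and presupposes the open proposition with thing = the samovar, recipient = Beatrice, setting = on Tuesday.
Exhaustivity: David is the only agent satisfying that background.
Fact (7) shares the background but with agent = Ingrid; exhaustivity is violated.

7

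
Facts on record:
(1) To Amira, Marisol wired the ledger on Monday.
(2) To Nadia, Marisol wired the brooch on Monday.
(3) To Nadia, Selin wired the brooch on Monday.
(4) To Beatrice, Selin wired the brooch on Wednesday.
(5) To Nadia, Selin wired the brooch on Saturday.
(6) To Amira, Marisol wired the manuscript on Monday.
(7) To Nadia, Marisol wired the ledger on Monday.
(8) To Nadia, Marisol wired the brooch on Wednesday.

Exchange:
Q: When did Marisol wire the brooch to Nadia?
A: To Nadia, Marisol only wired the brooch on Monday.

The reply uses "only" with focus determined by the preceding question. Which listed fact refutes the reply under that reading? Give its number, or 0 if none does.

8

The question "When did ...?" targets the setting, so in the reply the focus falls on "on Monday".
So "only" ranges over settings; the rest (same agent, thing, recipient (Marisol / the brooch / Nadia)) is presupposed.
Fact (8) keeps same agent, thing, recipient (Marisol / the brooch / Nadia) but has setting = on Wednesday; that refutes the reply.
(Fact (7) would refute a reading with focus on the thing — but that is not what the question asks.)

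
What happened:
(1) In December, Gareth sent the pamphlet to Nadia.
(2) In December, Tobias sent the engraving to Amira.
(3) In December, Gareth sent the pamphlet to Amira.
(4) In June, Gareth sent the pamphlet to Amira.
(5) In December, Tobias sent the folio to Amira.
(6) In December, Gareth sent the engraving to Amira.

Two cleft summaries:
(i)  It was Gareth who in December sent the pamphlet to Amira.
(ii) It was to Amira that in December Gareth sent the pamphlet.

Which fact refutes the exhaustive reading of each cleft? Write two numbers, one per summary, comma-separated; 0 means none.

Summary (i) focuses "Gareth" (the agent); background thing = the pamphlet, recipient = Amira, setting = in December. No fact matches that background with a different agent, so 0.
Summary (ii) focuses "Amira" (the recipient); background agent = Gareth, thing = the pamphlet, setting = in December. Fact (1) matches that background with recipient = Nadia — refutes (ii).

0, 1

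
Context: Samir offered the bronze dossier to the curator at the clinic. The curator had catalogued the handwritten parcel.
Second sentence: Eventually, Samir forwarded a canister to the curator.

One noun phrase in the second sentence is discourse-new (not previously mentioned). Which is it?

a canister

"Samir" and "the curator" in the second sentence are given — already mentioned in the context.
"a canister" has no antecedent in the context; it is discourse-new (the indefinite article also signals a new referent).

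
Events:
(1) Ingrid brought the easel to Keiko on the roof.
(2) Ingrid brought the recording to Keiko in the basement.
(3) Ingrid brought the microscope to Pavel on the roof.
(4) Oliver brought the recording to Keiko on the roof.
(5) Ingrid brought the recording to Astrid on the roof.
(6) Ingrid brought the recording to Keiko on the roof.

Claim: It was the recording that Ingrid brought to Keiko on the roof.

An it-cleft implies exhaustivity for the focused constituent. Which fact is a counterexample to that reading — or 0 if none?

1

The cleft puts "the recording" in focus and presupposes the open proposition with Ingrid as agent and Keiko as recipient and on the roof as setting.
Exhaustivity: the recording is the only thing satisfying that background.
Fact (1) shares the background but with thing = the easel; exhaustivity is violated.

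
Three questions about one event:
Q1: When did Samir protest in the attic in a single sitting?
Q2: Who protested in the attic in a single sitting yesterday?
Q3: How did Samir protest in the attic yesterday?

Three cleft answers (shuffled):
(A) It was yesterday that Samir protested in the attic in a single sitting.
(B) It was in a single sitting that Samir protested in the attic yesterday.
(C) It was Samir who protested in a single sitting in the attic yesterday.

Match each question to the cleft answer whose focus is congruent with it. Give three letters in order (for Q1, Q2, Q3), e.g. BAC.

Q1 asks about the time; cleft (A) focuses "yesterday", which is the time — so Q1 → A.
Q2 asks about the subject (agent); cleft (C) focuses "Samir", which is the subject (agent) — so Q2 → C.
Q3 asks about the manner; cleft (B) focuses "in a single sitting", which is the manner — so Q3 → B.
Mapping: Q1→A, Q2→C, Q3→B.

ACB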